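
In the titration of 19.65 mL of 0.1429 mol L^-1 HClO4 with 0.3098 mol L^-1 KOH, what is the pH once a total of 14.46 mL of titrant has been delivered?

12.69

n(acid) = 0.1429 x 0.01965 = 0.002808 mol; n(KOH) added = 0.3098 x 0.01446 = 0.004480 mol.
Base is in excess by 0.004480 - 0.002808 = 0.001672 mol in a total volume of 0.03411 L.
[OH^-] = 0.001672/0.03411 = 0.04901 M, so pOH = 1.31 and pH = 14.00 - 1.31 = 12.69.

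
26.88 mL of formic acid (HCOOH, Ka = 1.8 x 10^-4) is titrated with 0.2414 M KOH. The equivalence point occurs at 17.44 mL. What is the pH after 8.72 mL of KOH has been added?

3.74

8.72 mL is exactly half the equivalence volume (17.44/2), i.e. the half-equivalence point.
There, n(HA) = n(A^-), so pH = pKa = -log(1.8 x 10^-4) = 3.74.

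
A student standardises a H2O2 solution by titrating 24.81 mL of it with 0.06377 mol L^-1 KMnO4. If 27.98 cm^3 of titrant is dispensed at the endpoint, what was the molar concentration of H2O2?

0.180 M

n(KMnO4) = 0.06377 x 0.02798 = 0.001784 mol.
From the balanced equation, 2 mol KMnO4 reacts with 5 mol H2O2, so n(H2O2) = 0.001784 x 5/2 = 0.004461 mol.
[H2O2] = 0.004461 / 0.02481 L = 0.180 M.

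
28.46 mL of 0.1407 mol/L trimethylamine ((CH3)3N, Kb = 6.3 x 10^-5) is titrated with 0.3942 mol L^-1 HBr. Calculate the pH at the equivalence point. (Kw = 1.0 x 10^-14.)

n((CH3)3N) = 0.1407 x 0.02846 = 0.004004 mol; V(HBr) at equivalence = 0.004004/0.3942 = 0.01016 L.
At equivalence the base is fully converted to (CH3)3NH+; total volume = 0.03862 L, so [(CH3)3NH+] = 0.004004/0.03862 = 0.1037 M.
Ka((CH3)3NH+) = Kw/Kb = 1.0e-14 / 6.3 x 10^-5 = 1.59e-10.
[H^+] = sqrt(Ka x [(CH3)3NH+]) = sqrt(1.59e-10 x 0.1037) = 4.06e-6 M.
pH = -log(4.06e-6) = 5.39.

5.39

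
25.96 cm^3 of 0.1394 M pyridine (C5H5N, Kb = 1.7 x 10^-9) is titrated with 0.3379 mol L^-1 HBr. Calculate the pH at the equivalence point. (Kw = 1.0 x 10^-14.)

n(C5H5N) = 0.1394 x 0.02596 = 0.003619 mol; V(HBr) at equivalence = 0.003619/0.3379 = 0.01071 L.
At equivalence the base is fully converted to C5H5NH+; total volume = 0.03667 L, so [C5H5NH+] = 0.003619/0.03667 = 0.09869 M.
Ka(C5H5NH+) = Kw/Kb = 1.0e-14 / 1.7 x 10^-9 = 5.88e-6.
[H^+] = sqrt(Ka x [C5H5NH+]) = sqrt(5.88e-6 x 0.09869) = 0.000762 M.
pH = -log(0.000762) = 3.12.

3.12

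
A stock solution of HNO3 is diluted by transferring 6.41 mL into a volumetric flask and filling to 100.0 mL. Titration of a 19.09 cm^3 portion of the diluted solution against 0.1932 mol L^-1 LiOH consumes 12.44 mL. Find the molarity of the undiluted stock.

n(LiOH) = 0.1932 x 0.01244 = 0.002403 mol.
n(HNO3) in the aliquot = 0.002403 mol.
[diluted HNO3] = 0.002403 / 0.01909 = 0.1259 M.
Dilution factor = 100.0/6.410 = 15.60, so [stock] = 0.1259 x 15.60 = 1.96 M.

1.96 M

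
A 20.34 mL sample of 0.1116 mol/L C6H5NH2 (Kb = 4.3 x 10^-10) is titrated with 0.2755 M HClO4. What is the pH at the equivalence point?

n(C6H5NH2) = 0.1116 x 0.02034 = 0.002270 mol; V(HClO4) at equivalence = 0.002270/0.2755 = 0.008239 L.
At equivalence the base is fully converted to C6H5NH3+; total volume = 0.02858 L, so [C6H5NH3+] = 0.002270/0.02858 = 0.07943 M.
Ka(C6H5NH3+) = Kw/Kb = 1.0e-14 / 4.3 x 10^-10 = 2.33e-5.
[H^+] = sqrt(Ka x [C6H5NH3+]) = sqrt(2.33e-5 x 0.07943) = 0.00136 M.
pH = -log(0.00136) = 2.87.

2.87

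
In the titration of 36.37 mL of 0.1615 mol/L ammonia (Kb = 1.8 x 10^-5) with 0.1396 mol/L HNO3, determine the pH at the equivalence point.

5.19

n(NH3) = 0.1615 x 0.03637 = 0.005874 mol; V(HNO3) at equivalence = 0.005874/0.1396 = 0.04208 L.
At equivalence the base is fully converted to NH4+; total volume = 0.07845 L, so [NH4+] = 0.005874/0.07845 = 0.07488 M.
Ka(NH4+) = Kw/Kb = 1.0e-14 / 1.8 x 10^-5 = 5.56e-10.
[H^+] = sqrt(Ka x [NH4+]) = sqrt(5.56e-10 x 0.07488) = 6.45e-6 M.
pH = -log(6.45e-6) = 5.19.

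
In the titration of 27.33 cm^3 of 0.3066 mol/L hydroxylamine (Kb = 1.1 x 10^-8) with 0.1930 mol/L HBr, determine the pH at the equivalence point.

n(NH2OH) = 0.3066 x 0.02733 = 0.008379 mol; V(HBr) at equivalence = 0.008379/0.1930 = 0.04342 L.
At equivalence the base is fully converted to NH3OH+; total volume = 0.07075 L, so [NH3OH+] = 0.008379/0.07075 = 0.1184 M.
Ka(NH3OH+) = Kw/Kb = 1.0e-14 / 1.1 x 10^-8 = 9.09e-7.
[H^+] = sqrt(Ka x [NH3OH+]) = sqrt(9.09e-7 x 0.1184) = 0.000328 M.
pH = -log(0.000328) = 3.48.

3.48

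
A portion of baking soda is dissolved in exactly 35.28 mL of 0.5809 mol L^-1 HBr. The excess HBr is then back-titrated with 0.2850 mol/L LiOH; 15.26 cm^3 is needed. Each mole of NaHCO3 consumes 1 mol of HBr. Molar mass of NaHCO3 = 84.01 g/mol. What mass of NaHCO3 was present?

Total n(HBr) added = 0.5809 x 0.03528 = 0.02049 mol.
n(LiOH) used = 0.2850 x 0.01526 = 0.004349 mol, which equals the excess n(HBr).
So n(HBr) consumed by the sample = 0.02049 - 0.004349 = 0.01615 mol.
n(NaHCO3) = 0.01615 / 1 = 0.01615 mol.
mass = 0.01615 mol x 84.01 g/mol = 1.36 g.

1.36 g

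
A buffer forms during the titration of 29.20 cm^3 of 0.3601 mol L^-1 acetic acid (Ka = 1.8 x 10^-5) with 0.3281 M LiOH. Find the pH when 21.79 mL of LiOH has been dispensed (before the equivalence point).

5.07

Initial n(CH3COOH) = 0.3601 x 0.02920 = 0.01051 mol.
n(LiOH) added = 0.3281 x 0.02179 = 0.007149 mol, converting that many moles of CH3COOH to CH3COO-.
Remaining n(CH3COOH) = 0.003366 mol; n(CH3COO-) = 0.007149 mol.
By Henderson-Hasselbalch, pH = pKa + log([A^-]/[HA]) = 4.74 + log(0.007149/0.003366) = 4.74 + (+0.33) = 5.07.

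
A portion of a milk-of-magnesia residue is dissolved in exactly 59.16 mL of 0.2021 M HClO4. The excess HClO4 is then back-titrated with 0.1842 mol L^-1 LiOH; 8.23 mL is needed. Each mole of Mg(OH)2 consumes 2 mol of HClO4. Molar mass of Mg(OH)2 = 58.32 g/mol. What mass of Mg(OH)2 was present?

0.304 g

Total n(HClO4) added = 0.2021 x 0.05916 = 0.01196 mol.
n(LiOH) used = 0.1842 x 0.008230 = 0.001516 mol, which equals the excess n(HClO4).
So n(HClO4) consumed by the sample = 0.01196 - 0.001516 = 0.01044 mol.
n(Mg(OH)2) = 0.01044 / 2 = 0.005220 mol.
mass = 0.005220 mol x 58.32 g/mol = 0.304 g.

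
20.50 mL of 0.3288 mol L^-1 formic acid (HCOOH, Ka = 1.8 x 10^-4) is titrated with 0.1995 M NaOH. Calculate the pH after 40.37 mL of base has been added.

12.33

n(acid) = 0.3288 x 0.02050 = 0.006740 mol; n(NaOH) added = 0.1995 x 0.04037 = 0.008054 mol.
Base is in excess by 0.008054 - 0.006740 = 0.001313 mol in a total volume of 0.06087 L.
[OH^-] = 0.001313/0.06087 = 0.02158 M, so pOH = 1.67 and pH = 14.00 - 1.67 = 12.33.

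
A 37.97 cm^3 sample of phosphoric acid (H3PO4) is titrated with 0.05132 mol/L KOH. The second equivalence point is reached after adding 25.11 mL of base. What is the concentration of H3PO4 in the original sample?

n(KOH) = 0.05132 x 0.02511 = 0.001289 mol.
At the second equivalence point, 2 mol OH^- react per mol H3PO4, so n(H3PO4) = 0.001289 / 2 = 0.0006443 mol.
[H3PO4] = 0.0006443 / 0.03797 L = 0.0170 M.

0.0170 M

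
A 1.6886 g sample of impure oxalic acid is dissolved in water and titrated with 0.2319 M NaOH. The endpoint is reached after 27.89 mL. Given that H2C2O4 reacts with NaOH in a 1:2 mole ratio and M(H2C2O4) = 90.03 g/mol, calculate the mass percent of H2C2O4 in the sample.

17.2%

n(NaOH) = 0.2319 x 0.02789 = 0.006468 mol.
n(H2C2O4) = 0.006468 / 2 = 0.003234 mol.
mass of H2C2O4 = 0.003234 x 90.03 = 0.2911 g.
% purity = 0.2911 / 1.6886 x 100 = 17.2%.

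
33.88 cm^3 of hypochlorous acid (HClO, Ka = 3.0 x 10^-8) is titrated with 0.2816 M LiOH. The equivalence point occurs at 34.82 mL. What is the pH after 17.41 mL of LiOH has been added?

7.52

17.41 mL is exactly half the equivalence volume (34.82/2), i.e. the half-equivalence point.
There, n(HA) = n(A^-), so pH = pKa = -log(3.0 x 10^-8) = 7.52.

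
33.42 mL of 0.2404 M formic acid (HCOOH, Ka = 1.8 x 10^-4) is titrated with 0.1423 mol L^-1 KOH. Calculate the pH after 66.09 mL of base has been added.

12.14

n(acid) = 0.2404 x 0.03342 = 0.008034 mol; n(KOH) added = 0.1423 x 0.06609 = 0.009405 mol.
Base is in excess by 0.009405 - 0.008034 = 0.001370 mol in a total volume of 0.09951 L.
[OH^-] = 0.001370/0.09951 = 0.01377 M, so pOH = 1.86 and pH = 14.00 - 1.86 = 12.14.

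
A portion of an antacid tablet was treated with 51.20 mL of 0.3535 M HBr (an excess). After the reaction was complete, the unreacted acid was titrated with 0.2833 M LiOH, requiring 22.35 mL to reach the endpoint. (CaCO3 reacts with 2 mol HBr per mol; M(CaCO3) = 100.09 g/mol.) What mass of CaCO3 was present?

0.589 g

Total n(HBr) added = 0.3535 x 0.05120 = 0.01810 mol.
n(LiOH) used = 0.2833 x 0.02235 = 0.006332 mol, which equals the excess n(HBr).
So n(HBr) consumed by the sample = 0.01810 - 0.006332 = 0.01177 mol.
n(CaCO3) = 0.01177 / 2 = 0.005884 mol.
mass = 0.005884 mol x 100.09 g/mol = 0.589 g.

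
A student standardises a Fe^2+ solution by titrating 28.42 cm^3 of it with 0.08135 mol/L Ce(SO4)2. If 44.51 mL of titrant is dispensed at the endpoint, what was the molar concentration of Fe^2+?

n(Ce(SO4)2) = 0.08135 x 0.04451 = 0.003621 mol.
From the balanced equation, 1 mol Ce(SO4)2 reacts with 1 mol Fe^2+, so n(Fe^2+) = 0.003621 x 1/1 = 0.003621 mol.
[Fe^2+] = 0.003621 / 0.02842 L = 0.127 M.

0.127 M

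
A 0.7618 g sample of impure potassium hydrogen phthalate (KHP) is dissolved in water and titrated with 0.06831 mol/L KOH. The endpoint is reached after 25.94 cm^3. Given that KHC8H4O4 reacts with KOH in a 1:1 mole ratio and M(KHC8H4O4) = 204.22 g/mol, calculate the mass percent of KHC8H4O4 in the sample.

n(KOH) = 0.06831 x 0.02594 = 0.001772 mol.
n(KHC8H4O4) = 0.001772 / 1 = 0.001772 mol.
mass of KHC8H4O4 = 0.001772 x 204.22 = 0.3619 g.
% purity = 0.3619 / 0.7618 x 100 = 47.5%.

47.5%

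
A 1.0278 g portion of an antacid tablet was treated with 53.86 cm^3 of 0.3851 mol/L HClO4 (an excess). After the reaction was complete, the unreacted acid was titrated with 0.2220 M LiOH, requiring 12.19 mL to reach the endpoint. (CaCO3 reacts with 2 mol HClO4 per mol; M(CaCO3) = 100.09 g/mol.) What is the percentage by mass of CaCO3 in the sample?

Total n(HClO4) added = 0.3851 x 0.05386 = 0.02074 mol.
n(LiOH) used = 0.2220 x 0.01219 = 0.002706 mol, which equals the excess n(HClO4).
So n(HClO4) consumed by the sample = 0.02074 - 0.002706 = 0.01804 mol.
n(CaCO3) = 0.01804 / 2 = 0.009018 mol.
mass CaCO3 = 0.009018 x 100.09 = 0.9026 g, so %CaCO3 = 0.9026/1.0278 x 100 = 87.8%.

87.8%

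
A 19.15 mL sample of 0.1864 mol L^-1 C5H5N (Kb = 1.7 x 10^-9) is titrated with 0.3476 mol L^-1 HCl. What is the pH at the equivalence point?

3.07

n(C5H5N) = 0.1864 x 0.01915 = 0.003570 mol; V(HCl) at equivalence = 0.003570/0.3476 = 0.01027 L.
At equivalence the base is fully converted to C5H5NH+; total volume = 0.02942 L, so [C5H5NH+] = 0.003570/0.02942 = 0.1213 M.
Ka(C5H5NH+) = Kw/Kb = 1.0e-14 / 1.7 x 10^-9 = 5.88e-6.
[H^+] = sqrt(Ka x [C5H5NH+]) = sqrt(5.88e-6 x 0.1213) = 0.000845 M.
pH = -log(0.000845) = 3.07.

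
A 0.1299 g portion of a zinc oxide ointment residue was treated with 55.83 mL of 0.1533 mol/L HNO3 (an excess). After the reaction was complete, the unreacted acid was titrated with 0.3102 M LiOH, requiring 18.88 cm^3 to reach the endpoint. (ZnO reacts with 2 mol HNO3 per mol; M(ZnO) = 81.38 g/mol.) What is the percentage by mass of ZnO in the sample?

84.6%

Total n(HNO3) added = 0.1533 x 0.05583 = 0.008559 mol.
n(LiOH) used = 0.3102 x 0.01888 = 0.005857 mol, which equals the excess n(HNO3).
So n(HNO3) consumed by the sample = 0.008559 - 0.005857 = 0.002702 mol.
n(ZnO) = 0.002702 / 2 = 0.001351 mol.
mass ZnO = 0.001351 x 81.38 = 0.1100 g, so %ZnO = 0.1100/0.1299 x 100 = 84.6%.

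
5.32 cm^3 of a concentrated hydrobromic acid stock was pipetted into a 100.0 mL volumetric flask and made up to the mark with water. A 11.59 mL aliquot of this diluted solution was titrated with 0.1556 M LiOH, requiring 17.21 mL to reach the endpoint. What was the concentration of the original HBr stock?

n(LiOH) = 0.1556 x 0.01721 = 0.002678 mol.
n(HBr) in the aliquot = 0.002678 mol.
[diluted HBr] = 0.002678 / 0.01159 = 0.2311 M.
Dilution factor = 100.0/5.320 = 18.80, so [stock] = 0.2311 x 18.80 = 4.34 M.

4.34 M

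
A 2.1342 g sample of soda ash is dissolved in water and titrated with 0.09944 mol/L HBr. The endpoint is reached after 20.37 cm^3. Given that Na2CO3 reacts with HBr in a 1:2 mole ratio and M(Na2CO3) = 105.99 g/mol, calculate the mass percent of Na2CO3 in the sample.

5.03%

n(HBr) = 0.09944 x 0.02037 = 0.002026 mol.
n(Na2CO3) = 0.002026 / 2 = 0.001013 mol.
mass of Na2CO3 = 0.001013 x 105.99 = 0.1073 g.
% purity = 0.1073 / 2.1342 x 100 = 5.03%.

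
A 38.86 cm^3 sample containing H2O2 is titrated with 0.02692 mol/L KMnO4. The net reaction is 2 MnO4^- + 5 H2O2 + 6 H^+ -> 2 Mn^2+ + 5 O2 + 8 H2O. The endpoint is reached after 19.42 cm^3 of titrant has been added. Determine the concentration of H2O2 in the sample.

n(KMnO4) = 0.02692 x 0.01942 = 0.0005228 mol.
From the balanced equation, 2 mol KMnO4 reacts with 5 mol H2O2, so n(H2O2) = 0.0005228 x 5/2 = 0.001307 mol.
[H2O2] = 0.001307 / 0.03886 L = 0.0336 M.

0.0336 M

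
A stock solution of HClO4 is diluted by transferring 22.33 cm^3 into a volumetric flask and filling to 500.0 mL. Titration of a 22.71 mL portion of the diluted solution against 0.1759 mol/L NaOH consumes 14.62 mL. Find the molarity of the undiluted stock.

2.54 M

n(NaOH) = 0.1759 x 0.01462 = 0.002572 mol.
n(HClO4) in the aliquot = 0.002572 mol.
[diluted HClO4] = 0.002572 / 0.02271 = 0.1132 M.
Dilution factor = 500.0/22.33 = 22.39, so [stock] = 0.1132 x 22.39 = 2.54 M.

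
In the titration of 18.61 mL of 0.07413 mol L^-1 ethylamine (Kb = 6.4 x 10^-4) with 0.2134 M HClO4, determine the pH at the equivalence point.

6.03

n(C2H5NH2) = 0.07413 x 0.01861 = 0.001380 mol; V(HClO4) at equivalence = 0.001380/0.2134 = 0.006465 L.
At equivalence the base is fully converted to C2H5NH3+; total volume = 0.02507 L, so [C2H5NH3+] = 0.001380/0.02507 = 0.05502 M.
Ka(C2H5NH3+) = Kw/Kb = 1.0e-14 / 6.4 x 10^-4 = 1.56e-11.
[H^+] = sqrt(Ka x [C2H5NH3+]) = sqrt(1.56e-11 x 0.05502) = 9.27e-7 M.
pH = -log(9.27e-7) = 6.03.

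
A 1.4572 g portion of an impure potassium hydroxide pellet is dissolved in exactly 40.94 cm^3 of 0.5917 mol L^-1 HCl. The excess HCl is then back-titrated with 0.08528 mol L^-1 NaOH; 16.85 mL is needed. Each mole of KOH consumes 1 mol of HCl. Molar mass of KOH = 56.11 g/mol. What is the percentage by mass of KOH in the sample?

Total n(HCl) added = 0.5917 x 0.04094 = 0.02422 mol.
n(NaOH) used = 0.08528 x 0.01685 = 0.001437 mol, which equals the excess n(HCl).
So n(HCl) consumed by the sample = 0.02422 - 0.001437 = 0.02279 mol.
n(KOH) = 0.02279 / 1 = 0.02279 mol.
mass KOH = 0.02279 x 56.11 = 1.279 g, so %KOH = 1.279/1.4572 x 100 = 87.7%.

87.7%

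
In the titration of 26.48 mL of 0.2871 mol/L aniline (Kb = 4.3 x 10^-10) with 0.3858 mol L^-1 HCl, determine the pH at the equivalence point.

2.71

n(C6H5NH2) = 0.2871 x 0.02648 = 0.007602 mol; V(HCl) at equivalence = 0.007602/0.3858 = 0.01971 L.
At equivalence the base is fully converted to C6H5NH3+; total volume = 0.04619 L, so [C6H5NH3+] = 0.007602/0.04619 = 0.1646 M.
Ka(C6H5NH3+) = Kw/Kb = 1.0e-14 / 4.3 x 10^-10 = 2.33e-5.
[H^+] = sqrt(Ka x [C6H5NH3+]) = sqrt(2.33e-5 x 0.1646) = 0.00196 M.
pH = -log(0.00196) = 2.71.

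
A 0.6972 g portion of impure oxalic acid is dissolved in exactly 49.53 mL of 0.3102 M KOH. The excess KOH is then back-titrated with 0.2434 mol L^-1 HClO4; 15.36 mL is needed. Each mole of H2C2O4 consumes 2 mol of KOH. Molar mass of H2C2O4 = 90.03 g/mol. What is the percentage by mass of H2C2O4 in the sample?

75.1%

Total n(KOH) added = 0.3102 x 0.04953 = 0.01536 mol.
n(HClO4) used = 0.2434 x 0.01536 = 0.003739 mol, which equals the excess n(KOH).
So n(KOH) consumed by the sample = 0.01536 - 0.003739 = 0.01163 mol.
n(H2C2O4) = 0.01163 / 2 = 0.005813 mol.
mass H2C2O4 = 0.005813 x 90.03 = 0.5233 g, so %H2C2O4 = 0.5233/0.6972 x 100 = 75.1%.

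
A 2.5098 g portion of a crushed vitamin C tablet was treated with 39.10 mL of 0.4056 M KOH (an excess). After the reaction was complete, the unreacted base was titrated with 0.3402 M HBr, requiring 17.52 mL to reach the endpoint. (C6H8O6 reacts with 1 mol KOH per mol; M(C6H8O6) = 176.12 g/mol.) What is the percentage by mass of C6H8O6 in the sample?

69.5%

Total n(KOH) added = 0.4056 x 0.03910 = 0.01586 mol.
n(HBr) used = 0.3402 x 0.01752 = 0.005960 mol, which equals the excess n(KOH).
So n(KOH) consumed by the sample = 0.01586 - 0.005960 = 0.009899 mol.
n(C6H8O6) = 0.009899 / 1 = 0.009899 mol.
mass C6H8O6 = 0.009899 x 176.12 = 1.743 g, so %C6H8O6 = 1.743/2.5098 x 100 = 69.5%.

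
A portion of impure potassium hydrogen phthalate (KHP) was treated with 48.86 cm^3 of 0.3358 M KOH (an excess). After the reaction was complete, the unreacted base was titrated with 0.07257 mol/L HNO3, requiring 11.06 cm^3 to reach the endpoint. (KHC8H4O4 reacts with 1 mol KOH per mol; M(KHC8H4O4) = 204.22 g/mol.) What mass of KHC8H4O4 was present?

Total n(KOH) added = 0.3358 x 0.04886 = 0.01641 mol.
n(HNO3) used = 0.07257 x 0.01106 = 0.0008026 mol, which equals the excess n(KOH).
So n(KOH) consumed by the sample = 0.01641 - 0.0008026 = 0.01560 mol.
n(KHC8H4O4) = 0.01560 / 1 = 0.01560 mol.
mass = 0.01560 mol x 204.22 g/mol = 3.19 g.

3.19 g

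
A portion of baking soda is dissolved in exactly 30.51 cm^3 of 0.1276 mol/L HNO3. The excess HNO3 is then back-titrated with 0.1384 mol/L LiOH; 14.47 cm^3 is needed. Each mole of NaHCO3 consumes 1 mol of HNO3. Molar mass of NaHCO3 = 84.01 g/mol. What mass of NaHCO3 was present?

Total n(HNO3) added = 0.1276 x 0.03051 = 0.003893 mol.
n(LiOH) used = 0.1384 x 0.01447 = 0.002003 mol, which equals the excess n(HNO3).
So n(HNO3) consumed by the sample = 0.003893 - 0.002003 = 0.001890 mol.
n(NaHCO3) = 0.001890 / 1 = 0.001890 mol.
mass = 0.001890 mol x 84.01 g/mol = 0.159 g.

0.159 g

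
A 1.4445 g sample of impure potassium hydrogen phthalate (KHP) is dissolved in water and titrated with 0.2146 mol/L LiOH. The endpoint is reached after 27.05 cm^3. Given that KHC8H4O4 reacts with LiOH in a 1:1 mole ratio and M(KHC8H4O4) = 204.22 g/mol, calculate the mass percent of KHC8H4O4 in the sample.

n(LiOH) = 0.2146 x 0.02705 = 0.005805 mol.
n(KHC8H4O4) = 0.005805 / 1 = 0.005805 mol.
mass of KHC8H4O4 = 0.005805 x 204.22 = 1.185 g.
% purity = 1.185 / 1.4445 x 100 = 82.1%.

82.1%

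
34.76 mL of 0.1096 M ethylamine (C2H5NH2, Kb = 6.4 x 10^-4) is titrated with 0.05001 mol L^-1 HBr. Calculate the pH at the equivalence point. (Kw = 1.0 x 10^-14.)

n(C2H5NH2) = 0.1096 x 0.03476 = 0.003810 mol; V(HBr) at equivalence = 0.003810/0.05001 = 0.07618 L.
At equivalence the base is fully converted to C2H5NH3+; total volume = 0.1109 L, so [C2H5NH3+] = 0.003810/0.1109 = 0.03434 M.
Ka(C2H5NH3+) = Kw/Kb = 1.0e-14 / 6.4 x 10^-4 = 1.56e-11.
[H^+] = sqrt(Ka x [C2H5NH3+]) = sqrt(1.56e-11 x 0.03434) = 7.33e-7 M.
pH = -log(7.33e-7) = 6.14.

6.14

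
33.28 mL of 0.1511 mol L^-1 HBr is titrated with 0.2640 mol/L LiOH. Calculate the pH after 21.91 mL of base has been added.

12.14

n(acid) = 0.1511 x 0.03328 = 0.005029 mol; n(LiOH) added = 0.2640 x 0.02191 = 0.005784 mol.
Base is in excess by 0.005784 - 0.005029 = 0.0007556 mol in a total volume of 0.05519 L.
[OH^-] = 0.0007556/0.05519 = 0.01369 M, so pOH = 1.86 and pH = 14.00 - 1.86 = 12.14.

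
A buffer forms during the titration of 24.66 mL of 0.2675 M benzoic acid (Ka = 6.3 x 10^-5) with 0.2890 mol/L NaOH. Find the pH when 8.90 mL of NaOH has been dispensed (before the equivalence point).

Initial n(C6H5COOH) = 0.2675 x 0.02466 = 0.006597 mol.
n(NaOH) added = 0.2890 x 0.008900 = 0.002572 mol, converting that many moles of C6H5COOH to C6H5COO-.
Remaining n(C6H5COOH) = 0.004024 mol; n(C6H5COO-) = 0.002572 mol.
By Henderson-Hasselbalch, pH = pKa + log([A^-]/[HA]) = 4.20 + log(0.002572/0.004024) = 4.20 + (-0.19) = 4.01.

4.01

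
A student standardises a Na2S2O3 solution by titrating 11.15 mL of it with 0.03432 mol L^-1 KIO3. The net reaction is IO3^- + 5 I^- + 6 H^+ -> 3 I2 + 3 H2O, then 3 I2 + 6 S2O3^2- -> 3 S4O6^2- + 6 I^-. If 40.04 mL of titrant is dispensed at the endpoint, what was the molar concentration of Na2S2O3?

0.739 M

n(KIO3) = 0.03432 x 0.04004 = 0.001374 mol.
From the balanced equation, 1 mol KIO3 reacts with 6 mol Na2S2O3, so n(Na2S2O3) = 0.001374 x 6/1 = 0.008245 mol.
[Na2S2O3] = 0.008245 / 0.01115 L = 0.739 M.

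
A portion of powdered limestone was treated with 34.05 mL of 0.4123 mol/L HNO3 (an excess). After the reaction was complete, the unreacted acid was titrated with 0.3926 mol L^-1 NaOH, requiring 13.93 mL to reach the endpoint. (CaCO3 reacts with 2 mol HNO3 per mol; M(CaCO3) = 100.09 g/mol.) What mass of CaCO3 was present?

0.429 g

Total n(HNO3) added = 0.4123 x 0.03405 = 0.01404 mol.
n(NaOH) used = 0.3926 x 0.01393 = 0.005469 mol, which equals the excess n(HNO3).
So n(HNO3) consumed by the sample = 0.01404 - 0.005469 = 0.008570 mol.
n(CaCO3) = 0.008570 / 2 = 0.004285 mol.
mass = 0.004285 mol x 100.09 g/mol = 0.429 g.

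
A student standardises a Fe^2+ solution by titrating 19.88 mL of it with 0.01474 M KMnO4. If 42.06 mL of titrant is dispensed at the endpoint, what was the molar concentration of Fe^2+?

n(KMnO4) = 0.01474 x 0.04206 = 0.0006200 mol.
From the balanced equation, 1 mol KMnO4 reacts with 5 mol Fe^2+, so n(Fe^2+) = 0.0006200 x 5/1 = 0.003100 mol.
[Fe^2+] = 0.003100 / 0.01988 L = 0.156 M.

0.156 M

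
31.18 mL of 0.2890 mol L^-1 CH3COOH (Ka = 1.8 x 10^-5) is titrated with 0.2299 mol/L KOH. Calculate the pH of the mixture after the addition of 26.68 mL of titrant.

5.07

Initial n(CH3COOH) = 0.2890 x 0.03118 = 0.009011 mol.
n(KOH) added = 0.2299 x 0.02668 = 0.006134 mol, converting that many moles of CH3COOH to CH3COO-.
Remaining n(CH3COOH) = 0.002877 mol; n(CH3COO-) = 0.006134 mol.
By Henderson-Hasselbalch, pH = pKa + log([A^-]/[HA]) = 4.74 + log(0.006134/0.002877) = 4.74 + (+0.33) = 5.07.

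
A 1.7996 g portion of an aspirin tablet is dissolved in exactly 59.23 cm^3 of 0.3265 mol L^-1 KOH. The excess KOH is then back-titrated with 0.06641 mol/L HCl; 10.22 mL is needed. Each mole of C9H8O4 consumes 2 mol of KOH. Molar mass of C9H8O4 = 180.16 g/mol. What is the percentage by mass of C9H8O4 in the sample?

93.4%

Total n(KOH) added = 0.3265 x 0.05923 = 0.01934 mol.
n(HCl) used = 0.06641 x 0.01022 = 0.0006787 mol, which equals the excess n(KOH).
So n(KOH) consumed by the sample = 0.01934 - 0.0006787 = 0.01866 mol.
n(C9H8O4) = 0.01866 / 2 = 0.009330 mol.
mass C9H8O4 = 0.009330 x 180.16 = 1.681 g, so %C9H8O4 = 1.681/1.7996 x 100 = 93.4%.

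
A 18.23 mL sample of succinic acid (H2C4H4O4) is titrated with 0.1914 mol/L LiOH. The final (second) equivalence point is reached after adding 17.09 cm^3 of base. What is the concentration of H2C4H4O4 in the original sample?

n(LiOH) = 0.1914 x 0.01709 = 0.003271 mol.
At the final (second) equivalence point, 2 mol OH^- react per mol H2C4H4O4, so n(H2C4H4O4) = 0.003271 / 2 = 0.001636 mol.
[H2C4H4O4] = 0.001636 / 0.01823 L = 0.0897 M.

0.0897 M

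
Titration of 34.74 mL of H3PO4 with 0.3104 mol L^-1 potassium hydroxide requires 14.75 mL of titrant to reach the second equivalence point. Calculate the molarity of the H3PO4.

0.0659 M

n(KOH) = 0.3104 x 0.01475 = 0.004578 mol.
At the second equivalence point, 2 mol OH^- react per mol H3PO4, so n(H3PO4) = 0.004578 / 2 = 0.002289 mol.
[H3PO4] = 0.002289 / 0.03474 L = 0.0659 M.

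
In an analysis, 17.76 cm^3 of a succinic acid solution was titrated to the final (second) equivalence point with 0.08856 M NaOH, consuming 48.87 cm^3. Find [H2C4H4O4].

0.122 M

n(NaOH) = 0.08856 x 0.04887 = 0.004328 mol.
At the final (second) equivalence point, 2 mol OH^- react per mol H2C4H4O4, so n(H2C4H4O4) = 0.004328 / 2 = 0.002164 mol.
[H2C4H4O4] = 0.002164 / 0.01776 L = 0.122 M.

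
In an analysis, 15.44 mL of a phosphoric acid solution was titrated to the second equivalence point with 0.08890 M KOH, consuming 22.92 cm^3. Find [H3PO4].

n(KOH) = 0.08890 x 0.02292 = 0.002038 mol.
At the second equivalence point, 2 mol OH^- react per mol H3PO4, so n(H3PO4) = 0.002038 / 2 = 0.001019 mol.
[H3PO4] = 0.001019 / 0.01544 L = 0.0660 M.

0.0660 M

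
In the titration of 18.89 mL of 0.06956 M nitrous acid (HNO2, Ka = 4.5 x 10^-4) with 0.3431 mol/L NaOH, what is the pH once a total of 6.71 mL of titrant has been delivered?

12.59

n(acid) = 0.06956 x 0.01889 = 0.001314 mol; n(NaOH) added = 0.3431 x 0.006710 = 0.002302 mol.
Base is in excess by 0.002302 - 0.001314 = 0.0009882 mol in a total volume of 0.02560 L.
[OH^-] = 0.0009882/0.02560 = 0.03860 M, so pOH = 1.41 and pH = 14.00 - 1.41 = 12.59.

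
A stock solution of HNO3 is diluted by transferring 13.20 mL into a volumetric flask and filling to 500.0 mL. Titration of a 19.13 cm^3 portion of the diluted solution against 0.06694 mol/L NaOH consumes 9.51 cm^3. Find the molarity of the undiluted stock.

n(NaOH) = 0.06694 x 0.009510 = 0.0006366 mol.
n(HNO3) in the aliquot = 0.0006366 mol.
[diluted HNO3] = 0.0006366 / 0.01913 = 0.03328 M.
Dilution factor = 500.0/13.20 = 37.88, so [stock] = 0.03328 x 37.88 = 1.26 M.

1.26 M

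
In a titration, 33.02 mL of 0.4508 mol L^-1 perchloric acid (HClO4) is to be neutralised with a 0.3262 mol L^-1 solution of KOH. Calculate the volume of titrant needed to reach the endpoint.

45.6 mL

n(HClO4) = 0.4508 mol/L x 0.03302 L = 0.01489 mol.
At equivalence n(KOH) = n(HClO4) = 0.01489 mol.
V(KOH) = 0.01489 / 0.3262 = 0.04563 L = 45.6 mL.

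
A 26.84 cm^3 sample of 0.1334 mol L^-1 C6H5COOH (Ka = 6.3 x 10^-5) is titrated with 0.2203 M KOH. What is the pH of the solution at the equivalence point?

8.56

n(C6H5COOH) = 0.1334 x 0.02684 = 0.003580 mol; V(KOH) at equivalence = 0.003580/0.2203 = 0.01625 L.
At equivalence all the acid is converted to C6H5COO-; total volume = 0.02684 + 0.01625 = 0.04309 L, so [C6H5COO-] = 0.003580/0.04309 = 0.08309 M.
Kb = Kw/Ka = 1.0e-14 / 6.3 x 10^-5 = 1.59e-10.
[OH^-] = sqrt(Kb x [C6H5COO-]) = sqrt(1.59e-10 x 0.08309) = 3.63e-6 M.
pOH = 5.44, so pH = 14.00 - 5.44 = 8.56.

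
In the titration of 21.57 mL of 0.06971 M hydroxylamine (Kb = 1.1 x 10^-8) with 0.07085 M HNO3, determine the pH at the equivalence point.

n(NH2OH) = 0.06971 x 0.02157 = 0.001504 mol; V(HNO3) at equivalence = 0.001504/0.07085 = 0.02122 L.
At equivalence the base is fully converted to NH3OH+; total volume = 0.04279 L, so [NH3OH+] = 0.001504/0.04279 = 0.03514 M.
Ka(NH3OH+) = Kw/Kb = 1.0e-14 / 1.1 x 10^-8 = 9.09e-7.
[H^+] = sqrt(Ka x [NH3OH+]) = sqrt(9.09e-7 x 0.03514) = 0.000179 M.
pH = -log(0.000179) = 3.75.

3.75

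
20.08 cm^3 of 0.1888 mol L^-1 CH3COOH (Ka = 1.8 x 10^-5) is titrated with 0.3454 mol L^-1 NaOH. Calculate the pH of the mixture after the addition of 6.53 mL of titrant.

4.91

Initial n(CH3COOH) = 0.1888 x 0.02008 = 0.003791 mol.
n(NaOH) added = 0.3454 x 0.006530 = 0.002255 mol, converting that many moles of CH3COOH to CH3COO-.
Remaining n(CH3COOH) = 0.001536 mol; n(CH3COO-) = 0.002255 mol.
By Henderson-Hasselbalch, pH = pKa + log([A^-]/[HA]) = 4.74 + log(0.002255/0.001536) = 4.74 + (+0.17) = 4.91.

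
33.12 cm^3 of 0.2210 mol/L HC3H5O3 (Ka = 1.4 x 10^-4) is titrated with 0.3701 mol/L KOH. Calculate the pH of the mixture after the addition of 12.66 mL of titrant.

Initial n(HC3H5O3) = 0.2210 x 0.03312 = 0.007320 mol.
n(KOH) added = 0.3701 x 0.01266 = 0.004685 mol, converting that many moles of HC3H5O3 to C3H5O3-.
Remaining n(HC3H5O3) = 0.002634 mol; n(C3H5O3-) = 0.004685 mol.
By Henderson-Hasselbalch, pH = pKa + log([A^-]/[HA]) = 3.85 + log(0.004685/0.002634) = 3.85 + (+0.25) = 4.10.

4.10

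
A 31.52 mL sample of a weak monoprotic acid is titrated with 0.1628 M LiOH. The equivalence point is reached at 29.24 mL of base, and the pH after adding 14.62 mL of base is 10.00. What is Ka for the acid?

14.62 mL is half of the equivalence volume, so this is the half-equivalence point where [HA] = [A^-].
At half-equivalence pH = pKa, so pKa = 10.00.
Ka = 10^(-10.00) = 1.0 x 10^-10.

1.0 x 10^-10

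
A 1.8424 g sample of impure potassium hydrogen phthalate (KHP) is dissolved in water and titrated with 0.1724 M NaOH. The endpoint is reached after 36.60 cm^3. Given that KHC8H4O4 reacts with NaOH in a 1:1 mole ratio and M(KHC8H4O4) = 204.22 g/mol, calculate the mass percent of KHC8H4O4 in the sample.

69.9%

n(NaOH) = 0.1724 x 0.03660 = 0.006310 mol.
n(KHC8H4O4) = 0.006310 / 1 = 0.006310 mol.
mass of KHC8H4O4 = 0.006310 x 204.22 = 1.289 g.
% purity = 1.289 / 1.8424 x 100 = 69.9%.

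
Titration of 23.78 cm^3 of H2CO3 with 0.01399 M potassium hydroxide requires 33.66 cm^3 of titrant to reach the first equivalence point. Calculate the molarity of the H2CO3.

n(KOH) = 0.01399 x 0.03366 = 0.0004709 mol.
At the first equivalence point, 1 mol OH^- react per mol H2CO3, so n(H2CO3) = 0.0004709 / 1 = 0.0004709 mol.
[H2CO3] = 0.0004709 / 0.02378 L = 0.0198 M.

0.0198 M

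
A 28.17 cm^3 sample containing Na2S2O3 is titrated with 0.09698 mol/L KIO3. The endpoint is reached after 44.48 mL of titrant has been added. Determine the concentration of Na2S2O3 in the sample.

n(KIO3) = 0.09698 x 0.04448 = 0.004314 mol.
From the balanced equation, 1 mol KIO3 reacts with 6 mol Na2S2O3, so n(Na2S2O3) = 0.004314 x 6/1 = 0.02588 mol.
[Na2S2O3] = 0.02588 / 0.02817 L = 0.919 M.

0.919 M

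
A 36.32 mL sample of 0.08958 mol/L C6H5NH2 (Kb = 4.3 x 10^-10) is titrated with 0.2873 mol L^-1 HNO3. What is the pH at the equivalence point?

n(C6H5NH2) = 0.08958 x 0.03632 = 0.003254 mol; V(HNO3) at equivalence = 0.003254/0.2873 = 0.01132 L.
At equivalence the base is fully converted to C6H5NH3+; total volume = 0.04764 L, so [C6H5NH3+] = 0.003254/0.04764 = 0.06829 M.
Ka(C6H5NH3+) = Kw/Kb = 1.0e-14 / 4.3 x 10^-10 = 2.33e-5.
[H^+] = sqrt(Ka x [C6H5NH3+]) = sqrt(2.33e-5 x 0.06829) = 0.00126 M.
pH = -log(0.00126) = 2.90.

2.90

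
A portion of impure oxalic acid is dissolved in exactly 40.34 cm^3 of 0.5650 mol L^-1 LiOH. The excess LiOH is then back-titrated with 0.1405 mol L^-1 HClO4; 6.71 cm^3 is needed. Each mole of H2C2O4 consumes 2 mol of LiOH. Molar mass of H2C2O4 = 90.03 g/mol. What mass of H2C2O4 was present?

Total n(LiOH) added = 0.5650 x 0.04034 = 0.02279 mol.
n(HClO4) used = 0.1405 x 0.006710 = 0.0009428 mol, which equals the excess n(LiOH).
So n(LiOH) consumed by the sample = 0.02279 - 0.0009428 = 0.02185 mol.
n(H2C2O4) = 0.02185 / 2 = 0.01092 mol.
mass = 0.01092 mol x 90.03 g/mol = 0.984 g.

0.984 g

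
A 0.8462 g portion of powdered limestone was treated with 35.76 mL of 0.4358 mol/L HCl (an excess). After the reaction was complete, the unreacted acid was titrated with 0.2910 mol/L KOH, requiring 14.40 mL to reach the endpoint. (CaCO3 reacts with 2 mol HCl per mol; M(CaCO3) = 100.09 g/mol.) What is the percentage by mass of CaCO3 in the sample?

Total n(HCl) added = 0.4358 x 0.03576 = 0.01558 mol.
n(KOH) used = 0.2910 x 0.01440 = 0.004190 mol, which equals the excess n(HCl).
So n(HCl) consumed by the sample = 0.01558 - 0.004190 = 0.01139 mol.
n(CaCO3) = 0.01139 / 2 = 0.005697 mol.
mass CaCO3 = 0.005697 x 100.09 = 0.5702 g, so %CaCO3 = 0.5702/0.8462 x 100 = 67.4%.

67.4%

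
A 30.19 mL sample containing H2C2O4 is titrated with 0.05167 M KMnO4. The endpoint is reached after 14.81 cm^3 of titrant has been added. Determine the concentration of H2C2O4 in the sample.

0.0634 M

n(KMnO4) = 0.05167 x 0.01481 = 0.0007652 mol.
From the balanced equation, 2 mol KMnO4 reacts with 5 mol H2C2O4, so n(H2C2O4) = 0.0007652 x 5/2 = 0.001913 mol.
[H2C2O4] = 0.001913 / 0.03019 L = 0.0634 M.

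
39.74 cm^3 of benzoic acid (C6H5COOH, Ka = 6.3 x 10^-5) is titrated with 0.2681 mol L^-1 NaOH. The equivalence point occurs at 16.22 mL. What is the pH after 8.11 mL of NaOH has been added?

4.20

8.11 mL is exactly half the equivalence volume (16.22/2), i.e. the half-equivalence point.
There, n(HA) = n(A^-), so pH = pKa = -log(6.3 x 10^-5) = 4.20.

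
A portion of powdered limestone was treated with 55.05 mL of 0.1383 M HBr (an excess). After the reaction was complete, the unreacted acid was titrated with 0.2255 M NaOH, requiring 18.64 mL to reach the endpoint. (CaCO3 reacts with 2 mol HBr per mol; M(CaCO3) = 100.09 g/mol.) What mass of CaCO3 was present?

0.171 g

Total n(HBr) added = 0.1383 x 0.05505 = 0.007613 mol.
n(NaOH) used = 0.2255 x 0.01864 = 0.004203 mol, which equals the excess n(HBr).
So n(HBr) consumed by the sample = 0.007613 - 0.004203 = 0.003410 mol.
n(CaCO3) = 0.003410 / 2 = 0.001705 mol.
mass = 0.001705 mol x 100.09 g/mol = 0.171 g.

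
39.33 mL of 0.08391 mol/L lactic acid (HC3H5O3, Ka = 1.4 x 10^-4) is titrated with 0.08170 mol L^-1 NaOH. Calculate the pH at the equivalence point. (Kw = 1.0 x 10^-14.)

n(HC3H5O3) = 0.08391 x 0.03933 = 0.003300 mol; V(NaOH) at equivalence = 0.003300/0.08170 = 0.04039 L.
At equivalence all the acid is converted to C3H5O3-; total volume = 0.03933 + 0.04039 = 0.07972 L, so [C3H5O3-] = 0.003300/0.07972 = 0.04140 M.
Kb = Kw/Ka = 1.0e-14 / 1.4 x 10^-4 = 7.14e-11.
[OH^-] = sqrt(Kb x [C3H5O3-]) = sqrt(7.14e-11 x 0.04140) = 1.72e-6 M.
pOH = 5.76, so pH = 14.00 - 5.76 = 8.24.

8.24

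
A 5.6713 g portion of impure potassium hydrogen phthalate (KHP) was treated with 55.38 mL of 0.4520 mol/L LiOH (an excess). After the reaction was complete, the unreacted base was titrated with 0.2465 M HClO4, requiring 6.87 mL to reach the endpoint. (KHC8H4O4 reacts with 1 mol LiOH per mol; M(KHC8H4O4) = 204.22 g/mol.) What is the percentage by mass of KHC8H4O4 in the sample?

84.0%

Total n(LiOH) added = 0.4520 x 0.05538 = 0.02503 mol.
n(HClO4) used = 0.2465 x 0.006870 = 0.001693 mol, which equals the excess n(LiOH).
So n(LiOH) consumed by the sample = 0.02503 - 0.001693 = 0.02334 mol.
n(KHC8H4O4) = 0.02334 / 1 = 0.02334 mol.
mass KHC8H4O4 = 0.02334 x 204.22 = 4.766 g, so %KHC8H4O4 = 4.766/5.6713 x 100 = 84.0%.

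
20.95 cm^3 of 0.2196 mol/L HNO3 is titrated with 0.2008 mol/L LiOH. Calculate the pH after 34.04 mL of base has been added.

n(acid) = 0.2196 x 0.02095 = 0.004601 mol; n(LiOH) added = 0.2008 x 0.03404 = 0.006835 mol.
Base is in excess by 0.006835 - 0.004601 = 0.002235 mol in a total volume of 0.05499 L.
[OH^-] = 0.002235/0.05499 = 0.04064 M, so pOH = 1.39 and pH = 14.00 - 1.39 = 12.61.

12.61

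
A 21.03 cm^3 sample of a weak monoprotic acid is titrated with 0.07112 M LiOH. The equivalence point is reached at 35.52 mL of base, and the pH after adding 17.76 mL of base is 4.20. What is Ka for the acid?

17.76 mL is half of the equivalence volume, so this is the half-equivalence point where [HA] = [A^-].
At half-equivalence pH = pKa, so pKa = 4.20.
Ka = 10^(-4.20) = 6.3 x 10^-5.

6.3 x 10^-5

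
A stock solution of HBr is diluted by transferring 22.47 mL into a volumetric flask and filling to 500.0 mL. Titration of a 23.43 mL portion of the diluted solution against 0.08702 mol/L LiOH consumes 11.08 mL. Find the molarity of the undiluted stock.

0.916 M

n(LiOH) = 0.08702 x 0.01108 = 0.0009642 mol.
n(HBr) in the aliquot = 0.0009642 mol.
[diluted HBr] = 0.0009642 / 0.02343 = 0.04115 M.
Dilution factor = 500.0/22.47 = 22.25, so [stock] = 0.04115 x 22.25 = 0.916 M.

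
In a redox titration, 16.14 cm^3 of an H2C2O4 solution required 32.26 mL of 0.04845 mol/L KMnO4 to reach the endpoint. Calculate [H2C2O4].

0.242 M

n(KMnO4) = 0.04845 x 0.03226 = 0.001563 mol.
From the balanced equation, 2 mol KMnO4 reacts with 5 mol H2C2O4, so n(H2C2O4) = 0.001563 x 5/2 = 0.003907 mol.
[H2C2O4] = 0.003907 / 0.01614 L = 0.242 M.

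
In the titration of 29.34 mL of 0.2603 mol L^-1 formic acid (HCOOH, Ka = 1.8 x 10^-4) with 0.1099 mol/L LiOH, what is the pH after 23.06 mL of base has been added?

3.44

Initial n(HCOOH) = 0.2603 x 0.02934 = 0.007637 mol.
n(LiOH) added = 0.1099 x 0.02306 = 0.002534 mol, converting that many moles of HCOOH to HCOO-.
Remaining n(HCOOH) = 0.005103 mol; n(HCOO-) = 0.002534 mol.
By Henderson-Hasselbalch, pH = pKa + log([A^-]/[HA]) = 3.74 + log(0.002534/0.005103) = 3.74 + (-0.30) = 3.44.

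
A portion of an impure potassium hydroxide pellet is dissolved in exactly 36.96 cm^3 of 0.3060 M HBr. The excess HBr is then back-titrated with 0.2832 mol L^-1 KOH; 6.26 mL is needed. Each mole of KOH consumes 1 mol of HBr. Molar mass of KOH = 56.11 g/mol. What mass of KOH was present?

0.535 g

Total n(HBr) added = 0.3060 x 0.03696 = 0.01131 mol.
n(KOH) used = 0.2832 x 0.006260 = 0.001773 mol, which equals the excess n(HBr).
So n(HBr) consumed by the sample = 0.01131 - 0.001773 = 0.009537 mol.
n(KOH) = 0.009537 / 1 = 0.009537 mol.
mass = 0.009537 mol x 56.11 g/mol = 0.535 g.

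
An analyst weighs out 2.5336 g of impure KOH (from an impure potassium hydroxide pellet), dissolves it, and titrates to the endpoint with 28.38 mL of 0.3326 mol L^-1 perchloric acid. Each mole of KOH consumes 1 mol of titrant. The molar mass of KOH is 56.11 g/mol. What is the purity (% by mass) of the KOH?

n(HClO4) = 0.3326 x 0.02838 = 0.009439 mol.
n(KOH) = 0.009439 / 1 = 0.009439 mol.
mass of KOH = 0.009439 x 56.11 = 0.5296 g.
% purity = 0.5296 / 2.5336 x 100 = 20.9%.

20.9%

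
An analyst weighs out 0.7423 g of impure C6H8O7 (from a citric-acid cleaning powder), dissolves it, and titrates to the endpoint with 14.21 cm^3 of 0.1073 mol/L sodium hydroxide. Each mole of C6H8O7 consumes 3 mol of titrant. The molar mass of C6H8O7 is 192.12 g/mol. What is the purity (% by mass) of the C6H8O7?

n(NaOH) = 0.1073 x 0.01421 = 0.001525 mol.
n(C6H8O7) = 0.001525 / 3 = 0.0005082 mol.
mass of C6H8O7 = 0.0005082 x 192.12 = 0.09764 g.
% purity = 0.09764 / 0.7423 x 100 = 13.2%.

13.2%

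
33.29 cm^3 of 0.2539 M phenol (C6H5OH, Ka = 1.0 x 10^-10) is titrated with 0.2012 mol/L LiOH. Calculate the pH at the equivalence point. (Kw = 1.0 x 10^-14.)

11.53

n(C6H5OH) = 0.2539 x 0.03329 = 0.008452 mol; V(LiOH) at equivalence = 0.008452/0.2012 = 0.04201 L.
At equivalence all the acid is converted to C6H5O-; total volume = 0.03329 + 0.04201 = 0.07530 L, so [C6H5O-] = 0.008452/0.07530 = 0.1122 M.
Kb = Kw/Ka = 1.0e-14 / 1.0 x 10^-10 = 0.000100.
[OH^-] = sqrt(Kb x [C6H5O-]) = sqrt(0.000100 x 0.1122) = 0.00335 M.
pOH = 2.47, so pH = 14.00 - 2.47 = 11.53.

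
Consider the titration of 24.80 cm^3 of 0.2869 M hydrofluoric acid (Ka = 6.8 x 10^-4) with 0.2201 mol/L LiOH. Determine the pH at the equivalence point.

8.13

n(HF) = 0.2869 x 0.02480 = 0.007115 mol; V(LiOH) at equivalence = 0.007115/0.2201 = 0.03233 L.
At equivalence all the acid is converted to F-; total volume = 0.02480 + 0.03233 = 0.05713 L, so [F-] = 0.007115/0.05713 = 0.1245 M.
Kb = Kw/Ka = 1.0e-14 / 6.8 x 10^-4 = 1.47e-11.
[OH^-] = sqrt(Kb x [F-]) = sqrt(1.47e-11 x 0.1245) = 1.35e-6 M.
pOH = 5.87, so pH = 14.00 - 5.87 = 8.13.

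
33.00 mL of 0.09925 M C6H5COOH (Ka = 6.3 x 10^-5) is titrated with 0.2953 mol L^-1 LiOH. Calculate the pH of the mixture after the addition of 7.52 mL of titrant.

Initial n(C6H5COOH) = 0.09925 x 0.03300 = 0.003275 mol.
n(LiOH) added = 0.2953 x 0.007520 = 0.002221 mol, converting that many moles of C6H5COOH to C6H5COO-.
Remaining n(C6H5COOH) = 0.001055 mol; n(C6H5COO-) = 0.002221 mol.
By Henderson-Hasselbalch, pH = pKa + log([A^-]/[HA]) = 4.20 + log(0.002221/0.001055) = 4.20 + (+0.32) = 4.52.

4.52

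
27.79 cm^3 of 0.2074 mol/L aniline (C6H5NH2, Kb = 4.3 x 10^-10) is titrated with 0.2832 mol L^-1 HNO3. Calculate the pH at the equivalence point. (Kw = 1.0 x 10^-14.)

n(C6H5NH2) = 0.2074 x 0.02779 = 0.005764 mol; V(HNO3) at equivalence = 0.005764/0.2832 = 0.02035 L.
At equivalence the base is fully converted to C6H5NH3+; total volume = 0.04814 L, so [C6H5NH3+] = 0.005764/0.04814 = 0.1197 M.
Ka(C6H5NH3+) = Kw/Kb = 1.0e-14 / 4.3 x 10^-10 = 2.33e-5.
[H^+] = sqrt(Ka x [C6H5NH3+]) = sqrt(2.33e-5 x 0.1197) = 0.00167 M.
pH = -log(0.00167) = 2.78.

2.78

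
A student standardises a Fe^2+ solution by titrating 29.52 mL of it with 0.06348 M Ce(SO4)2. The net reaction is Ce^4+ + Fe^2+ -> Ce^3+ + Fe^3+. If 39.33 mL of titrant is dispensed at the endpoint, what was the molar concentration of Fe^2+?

n(Ce(SO4)2) = 0.06348 x 0.03933 = 0.002497 mol.
From the balanced equation, 1 mol Ce(SO4)2 reacts with 1 mol Fe^2+, so n(Fe^2+) = 0.002497 x 1/1 = 0.002497 mol.
[Fe^2+] = 0.002497 / 0.02952 L = 0.0846 M.

0.0846 M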